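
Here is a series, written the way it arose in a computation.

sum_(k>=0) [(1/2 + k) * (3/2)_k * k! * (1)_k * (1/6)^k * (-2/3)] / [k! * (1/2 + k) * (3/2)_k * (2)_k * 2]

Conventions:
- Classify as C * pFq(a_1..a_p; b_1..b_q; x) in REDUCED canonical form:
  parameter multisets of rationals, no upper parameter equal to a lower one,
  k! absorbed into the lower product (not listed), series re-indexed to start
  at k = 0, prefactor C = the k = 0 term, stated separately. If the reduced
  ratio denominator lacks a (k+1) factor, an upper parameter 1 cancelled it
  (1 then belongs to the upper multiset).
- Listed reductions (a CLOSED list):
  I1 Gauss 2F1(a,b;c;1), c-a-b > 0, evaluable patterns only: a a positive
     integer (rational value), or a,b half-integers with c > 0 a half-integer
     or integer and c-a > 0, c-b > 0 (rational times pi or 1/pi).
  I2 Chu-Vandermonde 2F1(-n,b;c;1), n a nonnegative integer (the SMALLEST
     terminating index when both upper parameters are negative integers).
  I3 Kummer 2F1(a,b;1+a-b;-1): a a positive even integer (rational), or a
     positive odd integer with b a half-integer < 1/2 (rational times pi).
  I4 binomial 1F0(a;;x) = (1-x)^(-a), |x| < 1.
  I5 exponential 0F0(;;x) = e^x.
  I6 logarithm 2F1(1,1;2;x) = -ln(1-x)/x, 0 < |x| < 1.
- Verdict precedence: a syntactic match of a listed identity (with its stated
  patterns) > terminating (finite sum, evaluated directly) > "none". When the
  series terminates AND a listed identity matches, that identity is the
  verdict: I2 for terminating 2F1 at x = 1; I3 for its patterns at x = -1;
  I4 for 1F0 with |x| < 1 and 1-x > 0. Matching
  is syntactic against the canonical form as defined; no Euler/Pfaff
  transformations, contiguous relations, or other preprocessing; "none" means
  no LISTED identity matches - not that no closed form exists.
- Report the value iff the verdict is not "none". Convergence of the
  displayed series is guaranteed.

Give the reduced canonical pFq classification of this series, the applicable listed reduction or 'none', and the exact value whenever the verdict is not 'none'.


Canonical form: C = -1/3 times 2F1 with upper {1, 1}, lower {2}, x = 1/6. Verdict (x = 1/6): logarithm (I6) applies (the logarithm: parameters (1,1;2), x = 1/6). Value: 2 * ln(5/6).

The tell: with t_0 = -1/3, the factorial ratio (C = -1/3, x = 1/6) (k+a-1)!/(a-1)! is a rising factorial (a)_k.
Ratio: r(k) = (1/6) * (k+1) (k+1) / [(k+2) (k+1)] - rational in k, leading ratio (1/6); with t_0 = -1/3, classification follows.


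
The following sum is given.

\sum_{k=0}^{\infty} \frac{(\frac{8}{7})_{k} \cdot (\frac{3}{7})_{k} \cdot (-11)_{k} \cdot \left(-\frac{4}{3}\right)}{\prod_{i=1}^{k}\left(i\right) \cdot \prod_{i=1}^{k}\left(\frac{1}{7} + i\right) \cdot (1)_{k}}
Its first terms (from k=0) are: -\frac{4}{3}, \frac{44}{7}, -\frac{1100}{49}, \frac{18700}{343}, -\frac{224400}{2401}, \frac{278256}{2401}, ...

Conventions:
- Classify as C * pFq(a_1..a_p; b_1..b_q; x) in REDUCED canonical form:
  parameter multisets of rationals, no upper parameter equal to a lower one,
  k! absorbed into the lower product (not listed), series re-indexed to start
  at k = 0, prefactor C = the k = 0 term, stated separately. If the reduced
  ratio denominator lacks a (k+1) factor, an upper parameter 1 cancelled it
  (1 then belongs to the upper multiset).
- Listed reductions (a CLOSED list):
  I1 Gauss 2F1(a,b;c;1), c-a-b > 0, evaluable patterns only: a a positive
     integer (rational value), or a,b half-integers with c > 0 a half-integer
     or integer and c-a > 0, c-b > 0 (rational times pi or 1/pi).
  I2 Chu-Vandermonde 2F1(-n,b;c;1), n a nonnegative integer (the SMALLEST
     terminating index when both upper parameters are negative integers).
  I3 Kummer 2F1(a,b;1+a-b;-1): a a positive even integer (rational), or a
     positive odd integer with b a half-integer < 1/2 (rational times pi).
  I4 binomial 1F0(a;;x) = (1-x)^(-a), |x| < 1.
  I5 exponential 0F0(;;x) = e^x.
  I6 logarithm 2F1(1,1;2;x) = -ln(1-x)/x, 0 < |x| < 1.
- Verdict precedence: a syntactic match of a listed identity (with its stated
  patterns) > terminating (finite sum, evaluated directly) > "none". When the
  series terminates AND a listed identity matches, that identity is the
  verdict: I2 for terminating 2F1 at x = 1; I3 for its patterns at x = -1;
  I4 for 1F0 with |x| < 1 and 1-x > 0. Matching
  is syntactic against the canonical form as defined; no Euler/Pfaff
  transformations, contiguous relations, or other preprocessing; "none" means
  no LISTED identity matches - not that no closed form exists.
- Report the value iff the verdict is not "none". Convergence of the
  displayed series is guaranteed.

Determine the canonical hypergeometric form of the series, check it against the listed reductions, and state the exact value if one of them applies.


Key observation: x = 1 and the product of the first k integers (C = -4/3) is k!.
Term ratio: r(k) = 1 * (k-11) (k+\frac{3}{7}) / [(k+1) (k+1)] - rational; roots negated = parameters, x = 1, C = -\frac{4}{3}.

Prefactor -\frac{4}{3}, argument 1: 2F1 with upper {-11, \frac{3}{7}} over lower {1}. Verdict: this is Chu-Vandermonde (I2) (terminating 2F1 at x = 1 with n = 11, b = 3/7, c = 1). Hence: -\frac{12571108160}{41523861603}.


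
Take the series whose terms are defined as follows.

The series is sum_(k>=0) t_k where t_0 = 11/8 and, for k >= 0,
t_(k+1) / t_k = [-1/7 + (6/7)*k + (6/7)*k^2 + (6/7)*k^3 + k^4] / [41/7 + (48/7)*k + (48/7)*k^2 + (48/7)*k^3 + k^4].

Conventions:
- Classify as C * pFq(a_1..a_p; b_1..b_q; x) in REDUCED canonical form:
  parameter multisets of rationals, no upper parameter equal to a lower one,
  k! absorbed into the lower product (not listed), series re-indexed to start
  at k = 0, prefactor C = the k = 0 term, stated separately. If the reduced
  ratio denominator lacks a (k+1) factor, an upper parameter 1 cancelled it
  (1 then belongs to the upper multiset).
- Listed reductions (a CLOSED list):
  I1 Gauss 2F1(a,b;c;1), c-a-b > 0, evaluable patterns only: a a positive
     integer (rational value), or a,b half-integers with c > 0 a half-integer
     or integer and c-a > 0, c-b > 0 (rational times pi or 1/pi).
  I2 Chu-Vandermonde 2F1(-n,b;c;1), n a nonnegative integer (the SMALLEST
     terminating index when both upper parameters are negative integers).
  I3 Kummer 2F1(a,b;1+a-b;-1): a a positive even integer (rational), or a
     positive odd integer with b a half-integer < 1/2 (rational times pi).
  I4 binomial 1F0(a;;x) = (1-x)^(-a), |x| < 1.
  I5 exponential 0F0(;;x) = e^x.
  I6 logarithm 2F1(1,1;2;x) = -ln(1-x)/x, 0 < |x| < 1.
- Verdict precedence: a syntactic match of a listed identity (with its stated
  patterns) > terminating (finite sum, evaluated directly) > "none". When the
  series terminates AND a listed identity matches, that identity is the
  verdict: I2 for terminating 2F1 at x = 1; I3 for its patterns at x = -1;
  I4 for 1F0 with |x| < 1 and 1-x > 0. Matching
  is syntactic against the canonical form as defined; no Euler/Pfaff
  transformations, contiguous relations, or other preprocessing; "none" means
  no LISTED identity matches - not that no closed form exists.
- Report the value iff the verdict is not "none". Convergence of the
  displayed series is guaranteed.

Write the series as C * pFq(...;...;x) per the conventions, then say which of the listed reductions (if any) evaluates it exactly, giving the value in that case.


The series (x = 1) is 2F1: upper {-1/7, 1}, lower {41/7}, prefactor 11/8. Verdict: the Gauss summation I1 matches (x = 1: the Gamma ratio telescopes since c-a-b = 5 > 0 and a = 1 in Z>0). Sum: 187/140.

First insight: t_0 being 11/8, the expanded ratio factors over Q; C = 11/8, roots give parameters.
Consecutive-term ratio: r(k) = 1 * (k-1/7) (k+1) / [(k+41/7) (k+1)] ; factor over Q: parameters, x = 1, and C = 11/8.


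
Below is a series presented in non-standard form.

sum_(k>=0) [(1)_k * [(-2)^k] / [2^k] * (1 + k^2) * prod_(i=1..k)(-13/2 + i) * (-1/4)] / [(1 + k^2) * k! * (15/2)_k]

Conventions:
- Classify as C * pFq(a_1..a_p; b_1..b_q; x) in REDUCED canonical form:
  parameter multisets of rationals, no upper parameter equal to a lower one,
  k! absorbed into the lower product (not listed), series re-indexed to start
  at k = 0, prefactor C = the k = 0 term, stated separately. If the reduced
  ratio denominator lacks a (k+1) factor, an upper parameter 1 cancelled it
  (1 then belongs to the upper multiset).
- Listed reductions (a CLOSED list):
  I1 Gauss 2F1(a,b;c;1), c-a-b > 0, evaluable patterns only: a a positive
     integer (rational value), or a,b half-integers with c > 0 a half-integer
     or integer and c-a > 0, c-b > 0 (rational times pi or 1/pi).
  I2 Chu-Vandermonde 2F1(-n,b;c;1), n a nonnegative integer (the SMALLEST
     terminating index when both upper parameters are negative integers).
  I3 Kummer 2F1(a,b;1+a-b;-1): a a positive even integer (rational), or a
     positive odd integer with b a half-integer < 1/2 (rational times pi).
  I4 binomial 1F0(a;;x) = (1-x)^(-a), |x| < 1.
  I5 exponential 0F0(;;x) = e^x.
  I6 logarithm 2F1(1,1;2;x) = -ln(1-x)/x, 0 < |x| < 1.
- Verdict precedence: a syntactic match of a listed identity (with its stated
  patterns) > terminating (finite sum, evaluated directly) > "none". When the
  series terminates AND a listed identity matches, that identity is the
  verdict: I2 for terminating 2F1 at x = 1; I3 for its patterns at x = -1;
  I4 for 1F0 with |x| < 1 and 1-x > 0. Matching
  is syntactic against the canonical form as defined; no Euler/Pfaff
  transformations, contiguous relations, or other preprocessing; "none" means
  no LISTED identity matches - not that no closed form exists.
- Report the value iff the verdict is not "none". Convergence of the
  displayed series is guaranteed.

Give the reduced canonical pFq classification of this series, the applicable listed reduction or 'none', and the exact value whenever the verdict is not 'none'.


Reduced: x = -1, 2F1, upper = {-11/2, 1}, lower = {15/2}, C = -1/4. Verdict: the Kummer evaluation I3 applies (x = -1; c = 15/2 equals 1+a-b for upper {-11/2, 1}: listed pattern). Value: (-3003/16384) * pi.

The tell: from the first term -1/4: the running product (prefactor -1/4) telescopes to a rising factorial.
Consecutive-term ratio: r(k) = (-1) * (k-11/2) (k+1) / [(k+15/2) (k+1)] - rational; roots negated = parameters, x = (-1), C = -1/4.


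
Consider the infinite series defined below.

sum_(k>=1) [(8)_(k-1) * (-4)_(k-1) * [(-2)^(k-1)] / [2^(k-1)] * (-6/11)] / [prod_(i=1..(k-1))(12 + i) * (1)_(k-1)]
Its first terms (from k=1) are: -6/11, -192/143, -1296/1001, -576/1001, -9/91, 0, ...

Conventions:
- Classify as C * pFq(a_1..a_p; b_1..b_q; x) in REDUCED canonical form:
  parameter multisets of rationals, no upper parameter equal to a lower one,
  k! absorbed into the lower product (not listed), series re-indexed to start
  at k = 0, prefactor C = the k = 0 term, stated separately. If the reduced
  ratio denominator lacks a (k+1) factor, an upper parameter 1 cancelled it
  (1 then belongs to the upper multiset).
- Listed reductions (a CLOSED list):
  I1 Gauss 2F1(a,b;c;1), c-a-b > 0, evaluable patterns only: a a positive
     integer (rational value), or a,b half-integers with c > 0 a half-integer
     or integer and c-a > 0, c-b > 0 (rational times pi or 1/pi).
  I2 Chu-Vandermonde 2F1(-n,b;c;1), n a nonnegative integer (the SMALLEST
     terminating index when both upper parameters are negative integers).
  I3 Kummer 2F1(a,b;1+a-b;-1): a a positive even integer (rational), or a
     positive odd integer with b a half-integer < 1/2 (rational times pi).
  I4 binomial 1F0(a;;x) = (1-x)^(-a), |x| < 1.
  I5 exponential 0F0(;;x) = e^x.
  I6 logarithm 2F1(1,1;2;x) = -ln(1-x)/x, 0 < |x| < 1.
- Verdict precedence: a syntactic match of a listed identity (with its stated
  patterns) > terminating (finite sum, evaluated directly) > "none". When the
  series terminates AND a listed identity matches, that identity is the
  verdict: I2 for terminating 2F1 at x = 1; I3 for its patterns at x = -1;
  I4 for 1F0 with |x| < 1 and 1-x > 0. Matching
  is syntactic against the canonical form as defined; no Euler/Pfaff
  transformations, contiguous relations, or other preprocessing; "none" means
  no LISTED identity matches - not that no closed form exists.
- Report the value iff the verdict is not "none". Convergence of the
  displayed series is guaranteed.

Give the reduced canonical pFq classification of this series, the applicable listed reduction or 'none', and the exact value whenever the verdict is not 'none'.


This is -6/11 * 2F1(-4, 8; 13; -1) in reduced canonical form. Verdict at x = -1: Kummer's theorem (I3) matches (x = -1; c = 13 equals 1+a-b for upper {-4, 8}: listed pattern). Hence: -27/7.

Key step: x = (-1) and the lower running product (C = -6/11, x = -1) is a rising factorial.
Ratio: r(k) = (-1) * (k-4) (k+8) / [(k+13) (k+1)] - rational; roots negated = parameters, x = (-1), C = -6/11.


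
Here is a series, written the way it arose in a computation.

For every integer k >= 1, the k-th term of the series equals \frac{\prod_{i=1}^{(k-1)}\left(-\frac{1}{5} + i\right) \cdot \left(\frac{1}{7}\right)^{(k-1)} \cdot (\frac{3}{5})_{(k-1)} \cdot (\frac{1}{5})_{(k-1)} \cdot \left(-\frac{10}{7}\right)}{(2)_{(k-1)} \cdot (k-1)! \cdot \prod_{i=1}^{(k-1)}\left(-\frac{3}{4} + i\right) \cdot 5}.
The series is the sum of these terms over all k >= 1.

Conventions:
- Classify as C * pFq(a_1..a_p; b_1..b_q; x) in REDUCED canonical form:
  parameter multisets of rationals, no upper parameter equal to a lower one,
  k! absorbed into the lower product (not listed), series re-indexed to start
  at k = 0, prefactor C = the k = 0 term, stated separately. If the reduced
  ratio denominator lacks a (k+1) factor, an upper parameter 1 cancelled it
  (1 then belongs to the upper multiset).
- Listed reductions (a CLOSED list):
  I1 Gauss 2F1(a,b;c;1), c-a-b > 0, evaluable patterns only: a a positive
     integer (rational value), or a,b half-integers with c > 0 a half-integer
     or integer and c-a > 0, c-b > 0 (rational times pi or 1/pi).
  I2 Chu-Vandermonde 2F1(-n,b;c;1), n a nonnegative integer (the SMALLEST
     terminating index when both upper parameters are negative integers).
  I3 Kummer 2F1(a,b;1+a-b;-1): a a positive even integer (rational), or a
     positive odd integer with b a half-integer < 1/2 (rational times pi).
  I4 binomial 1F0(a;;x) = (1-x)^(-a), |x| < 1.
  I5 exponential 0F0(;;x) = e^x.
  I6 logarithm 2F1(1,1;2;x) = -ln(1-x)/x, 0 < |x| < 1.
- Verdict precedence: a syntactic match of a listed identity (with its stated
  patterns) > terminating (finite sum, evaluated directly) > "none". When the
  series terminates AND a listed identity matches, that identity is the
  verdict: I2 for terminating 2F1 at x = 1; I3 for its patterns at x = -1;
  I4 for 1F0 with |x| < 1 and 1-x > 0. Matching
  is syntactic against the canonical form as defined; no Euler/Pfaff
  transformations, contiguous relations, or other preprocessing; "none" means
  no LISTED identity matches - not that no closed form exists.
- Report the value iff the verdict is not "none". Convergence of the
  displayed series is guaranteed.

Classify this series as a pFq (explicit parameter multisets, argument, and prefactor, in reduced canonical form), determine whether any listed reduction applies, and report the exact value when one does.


x = \frac{1}{7} here; the reduced form reads 3F2, upper {\frac{1}{5}, \frac{3}{5}, \frac{4}{5}}, lower {\frac{1}{4}, 2}, C = -\frac{2}{7}. Verdict: none - at argument \frac{1}{7} the multisets {\frac{1}{5}, \frac{3}{5}, \frac{4}{5}} ; {\frac{1}{4}, 2} match no listed identity.

Key step: x = \frac{1}{7} and the lower running product (C = -2/7, x = 1/7) is a rising factorial.
Adjacent-term ratio: r(k) = \frac{1}{7} * (k+\frac{1}{5}) (k+\frac{3}{5}) (k+\frac{4}{5}) / [(k+\frac{1}{4}) (k+2) (k+1)] - poly over poly, x = \frac{1}{7} from leading terms; C = -\frac{2}{7} at k = 0.


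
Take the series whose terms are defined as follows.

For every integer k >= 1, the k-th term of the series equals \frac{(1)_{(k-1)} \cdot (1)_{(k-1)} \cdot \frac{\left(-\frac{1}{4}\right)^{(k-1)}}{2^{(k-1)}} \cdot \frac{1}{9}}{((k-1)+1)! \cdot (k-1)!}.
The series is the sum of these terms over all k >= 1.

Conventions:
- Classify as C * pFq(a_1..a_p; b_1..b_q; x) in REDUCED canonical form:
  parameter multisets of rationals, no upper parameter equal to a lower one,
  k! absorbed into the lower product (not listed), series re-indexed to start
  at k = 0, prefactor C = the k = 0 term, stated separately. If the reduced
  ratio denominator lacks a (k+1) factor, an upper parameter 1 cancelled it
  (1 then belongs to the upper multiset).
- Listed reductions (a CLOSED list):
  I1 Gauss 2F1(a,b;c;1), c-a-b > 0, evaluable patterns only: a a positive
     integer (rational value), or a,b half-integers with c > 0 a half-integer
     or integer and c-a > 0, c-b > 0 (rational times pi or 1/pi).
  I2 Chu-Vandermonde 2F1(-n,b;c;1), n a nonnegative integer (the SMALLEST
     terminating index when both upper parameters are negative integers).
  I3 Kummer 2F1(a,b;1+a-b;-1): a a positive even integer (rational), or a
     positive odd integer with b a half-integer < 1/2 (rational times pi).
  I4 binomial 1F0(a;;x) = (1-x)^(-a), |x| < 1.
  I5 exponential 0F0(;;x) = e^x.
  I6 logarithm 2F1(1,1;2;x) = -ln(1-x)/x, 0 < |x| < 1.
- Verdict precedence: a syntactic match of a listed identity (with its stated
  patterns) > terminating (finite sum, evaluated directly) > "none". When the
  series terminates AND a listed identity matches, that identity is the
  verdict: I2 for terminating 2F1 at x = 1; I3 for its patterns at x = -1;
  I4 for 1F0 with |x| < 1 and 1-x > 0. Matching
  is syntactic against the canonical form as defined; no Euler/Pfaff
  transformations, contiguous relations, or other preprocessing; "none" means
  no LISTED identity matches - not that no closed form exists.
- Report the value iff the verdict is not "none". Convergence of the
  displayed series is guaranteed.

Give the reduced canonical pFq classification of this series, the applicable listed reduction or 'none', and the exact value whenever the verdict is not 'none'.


x = -\frac{1}{8} here; the reduced form reads 2F1, upper {1, 1}, lower {2}, C = \frac{1}{9}. Verdict: this is logarithm (I6) (the logarithm: parameters (1,1;2), x = -\frac{1}{8}). Sum: \frac{8}{9} \cdot \ln\left(\frac{9}{8}\right).

Key step: with t_0 = \frac{1}{9}, the two k-th powers (prefactor 1/9) combine into one argument.
Step ratio: r(k) = -\frac{1}{8} * (k+1) (k+1) / [(k+2) (k+1)] - poly over poly, x = -\frac{1}{8} from leading terms; C = \frac{1}{9} at k = 0.


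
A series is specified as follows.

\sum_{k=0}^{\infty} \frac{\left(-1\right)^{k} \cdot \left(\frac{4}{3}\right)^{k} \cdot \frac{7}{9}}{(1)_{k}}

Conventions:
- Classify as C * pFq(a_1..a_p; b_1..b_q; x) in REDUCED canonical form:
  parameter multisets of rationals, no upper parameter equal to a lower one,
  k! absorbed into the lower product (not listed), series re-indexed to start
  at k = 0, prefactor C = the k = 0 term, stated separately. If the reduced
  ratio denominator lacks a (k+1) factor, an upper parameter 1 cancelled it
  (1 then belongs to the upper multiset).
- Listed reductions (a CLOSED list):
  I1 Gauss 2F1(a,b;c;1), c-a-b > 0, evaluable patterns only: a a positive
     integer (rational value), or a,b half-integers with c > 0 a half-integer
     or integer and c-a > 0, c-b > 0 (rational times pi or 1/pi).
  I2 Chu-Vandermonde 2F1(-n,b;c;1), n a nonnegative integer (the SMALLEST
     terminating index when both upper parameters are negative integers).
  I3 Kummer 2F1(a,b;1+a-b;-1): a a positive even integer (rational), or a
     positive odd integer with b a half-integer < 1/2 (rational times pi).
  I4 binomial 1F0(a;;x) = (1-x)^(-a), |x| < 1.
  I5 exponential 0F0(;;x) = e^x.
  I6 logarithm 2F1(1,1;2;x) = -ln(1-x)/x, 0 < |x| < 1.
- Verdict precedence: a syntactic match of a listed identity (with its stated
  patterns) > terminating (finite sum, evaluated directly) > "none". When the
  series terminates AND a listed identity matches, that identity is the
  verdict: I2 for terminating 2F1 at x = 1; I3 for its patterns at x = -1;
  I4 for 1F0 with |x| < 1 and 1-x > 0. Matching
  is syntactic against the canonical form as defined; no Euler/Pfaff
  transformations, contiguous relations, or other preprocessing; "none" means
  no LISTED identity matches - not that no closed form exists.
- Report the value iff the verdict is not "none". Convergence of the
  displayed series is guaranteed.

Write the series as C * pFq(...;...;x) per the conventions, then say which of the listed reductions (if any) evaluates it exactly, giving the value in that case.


Canonical form: C = \frac{7}{9} times 0F0 with upper {-}, lower {-}, x = -\frac{4}{3}. Verdict: this is exponential (I5) (the 0F0 exponential series at x = -\frac{4}{3}). Sum: \frac{7}{9} \cdot e^{-\frac{4}{3}}.

Key observation: t_0 = \frac{7}{9} here, and (1)_k (C = 7/9) is k! itself.
Consecutive-term ratio: r(k) = -\frac{4}{3} * 1 / [(k+1)] - poly over poly, x = -\frac{4}{3} from leading terms; C = \frac{7}{9} at k = 0.


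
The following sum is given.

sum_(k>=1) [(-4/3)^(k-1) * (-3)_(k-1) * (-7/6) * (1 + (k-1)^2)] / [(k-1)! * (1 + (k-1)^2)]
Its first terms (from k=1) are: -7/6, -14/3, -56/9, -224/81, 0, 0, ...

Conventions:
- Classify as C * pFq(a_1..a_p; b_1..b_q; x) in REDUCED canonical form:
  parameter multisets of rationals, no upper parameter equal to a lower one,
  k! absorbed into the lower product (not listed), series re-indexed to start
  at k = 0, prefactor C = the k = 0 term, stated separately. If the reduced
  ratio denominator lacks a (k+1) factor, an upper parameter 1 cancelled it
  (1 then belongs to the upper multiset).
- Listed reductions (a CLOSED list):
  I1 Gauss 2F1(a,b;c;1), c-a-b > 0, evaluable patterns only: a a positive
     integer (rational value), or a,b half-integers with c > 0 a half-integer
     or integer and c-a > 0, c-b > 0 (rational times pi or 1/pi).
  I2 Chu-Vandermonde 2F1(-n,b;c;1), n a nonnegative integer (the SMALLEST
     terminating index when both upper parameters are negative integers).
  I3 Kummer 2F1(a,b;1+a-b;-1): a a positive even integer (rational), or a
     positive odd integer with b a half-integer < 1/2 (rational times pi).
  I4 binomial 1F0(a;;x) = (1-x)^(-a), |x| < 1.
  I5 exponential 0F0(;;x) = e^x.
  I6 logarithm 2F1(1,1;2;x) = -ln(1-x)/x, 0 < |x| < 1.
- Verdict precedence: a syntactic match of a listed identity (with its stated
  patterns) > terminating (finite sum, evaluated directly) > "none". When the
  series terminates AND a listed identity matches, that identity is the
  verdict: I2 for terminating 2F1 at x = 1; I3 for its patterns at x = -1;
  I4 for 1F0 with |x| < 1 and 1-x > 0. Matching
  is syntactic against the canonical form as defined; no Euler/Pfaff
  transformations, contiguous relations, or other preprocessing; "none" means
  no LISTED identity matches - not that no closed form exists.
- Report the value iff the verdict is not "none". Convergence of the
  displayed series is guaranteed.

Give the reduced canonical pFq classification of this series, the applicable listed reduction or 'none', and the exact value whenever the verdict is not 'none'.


First insight: from the first term -7/6: striking the common factor k^2 + 1 reduces the term (C = -7/6).
Adjacent-term ratio: r(k) = (-4/3) * (k-3) / [(k+1)] - rational in k. x = (-4/3); t_0 = -7/6; negate the roots.

Classification (C = -7/6): 1F0 with upper {-3}, lower {-}, argument x = -4/3. Verdict: terminating at k = 3: the factor (-3)_k kills every later term; summing the 4 survivors is exact. Sum: -2401/162.


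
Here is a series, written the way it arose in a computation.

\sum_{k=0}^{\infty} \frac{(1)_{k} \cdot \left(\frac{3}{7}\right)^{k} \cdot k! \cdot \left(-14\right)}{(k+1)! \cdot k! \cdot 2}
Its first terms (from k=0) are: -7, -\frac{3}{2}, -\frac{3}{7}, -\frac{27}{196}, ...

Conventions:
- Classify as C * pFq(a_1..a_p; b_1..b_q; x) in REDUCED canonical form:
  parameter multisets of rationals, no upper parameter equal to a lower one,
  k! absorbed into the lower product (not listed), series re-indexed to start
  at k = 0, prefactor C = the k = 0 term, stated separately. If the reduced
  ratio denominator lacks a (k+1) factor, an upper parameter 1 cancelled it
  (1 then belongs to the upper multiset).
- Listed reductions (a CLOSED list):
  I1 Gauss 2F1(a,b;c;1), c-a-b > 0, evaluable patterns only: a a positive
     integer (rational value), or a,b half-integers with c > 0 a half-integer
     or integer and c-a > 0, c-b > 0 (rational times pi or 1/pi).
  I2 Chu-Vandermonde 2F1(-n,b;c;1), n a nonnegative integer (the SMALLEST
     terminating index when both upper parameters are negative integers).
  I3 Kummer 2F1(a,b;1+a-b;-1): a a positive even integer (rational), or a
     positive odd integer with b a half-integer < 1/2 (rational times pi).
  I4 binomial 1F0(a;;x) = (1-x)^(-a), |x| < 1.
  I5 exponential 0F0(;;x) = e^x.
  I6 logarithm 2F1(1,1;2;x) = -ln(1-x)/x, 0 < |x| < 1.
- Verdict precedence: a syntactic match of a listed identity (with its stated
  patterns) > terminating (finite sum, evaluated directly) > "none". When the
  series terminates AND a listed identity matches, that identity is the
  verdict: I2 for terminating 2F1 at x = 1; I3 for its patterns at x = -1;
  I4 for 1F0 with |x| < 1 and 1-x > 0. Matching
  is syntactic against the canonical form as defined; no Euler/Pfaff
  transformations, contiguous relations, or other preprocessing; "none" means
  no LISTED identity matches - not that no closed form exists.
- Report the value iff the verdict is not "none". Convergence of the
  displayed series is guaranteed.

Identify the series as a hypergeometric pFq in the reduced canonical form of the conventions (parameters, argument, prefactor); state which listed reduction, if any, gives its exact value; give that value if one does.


Classification (C = -7): 2F1 with upper {1, 1}, lower {2}, argument x = \frac{3}{7}. Verdict: the I6 logarithm reduction applies (the logarithm: parameters (1,1;2), x = \frac{3}{7}). Value: \frac{49}{3} \cdot \ln\left(\frac{4}{7}\right).

First insight: t_0 = -7 here, and the factorial ratio (prefactor -7) (k+a-1)!/(a-1)! is a rising factorial (a)_k.
Ratio: r(k) = \frac{3}{7} * (k+1) (k+1) / [(k+2) (k+1)] ; factor over Q: parameters, x = \frac{3}{7}, and C = -7.


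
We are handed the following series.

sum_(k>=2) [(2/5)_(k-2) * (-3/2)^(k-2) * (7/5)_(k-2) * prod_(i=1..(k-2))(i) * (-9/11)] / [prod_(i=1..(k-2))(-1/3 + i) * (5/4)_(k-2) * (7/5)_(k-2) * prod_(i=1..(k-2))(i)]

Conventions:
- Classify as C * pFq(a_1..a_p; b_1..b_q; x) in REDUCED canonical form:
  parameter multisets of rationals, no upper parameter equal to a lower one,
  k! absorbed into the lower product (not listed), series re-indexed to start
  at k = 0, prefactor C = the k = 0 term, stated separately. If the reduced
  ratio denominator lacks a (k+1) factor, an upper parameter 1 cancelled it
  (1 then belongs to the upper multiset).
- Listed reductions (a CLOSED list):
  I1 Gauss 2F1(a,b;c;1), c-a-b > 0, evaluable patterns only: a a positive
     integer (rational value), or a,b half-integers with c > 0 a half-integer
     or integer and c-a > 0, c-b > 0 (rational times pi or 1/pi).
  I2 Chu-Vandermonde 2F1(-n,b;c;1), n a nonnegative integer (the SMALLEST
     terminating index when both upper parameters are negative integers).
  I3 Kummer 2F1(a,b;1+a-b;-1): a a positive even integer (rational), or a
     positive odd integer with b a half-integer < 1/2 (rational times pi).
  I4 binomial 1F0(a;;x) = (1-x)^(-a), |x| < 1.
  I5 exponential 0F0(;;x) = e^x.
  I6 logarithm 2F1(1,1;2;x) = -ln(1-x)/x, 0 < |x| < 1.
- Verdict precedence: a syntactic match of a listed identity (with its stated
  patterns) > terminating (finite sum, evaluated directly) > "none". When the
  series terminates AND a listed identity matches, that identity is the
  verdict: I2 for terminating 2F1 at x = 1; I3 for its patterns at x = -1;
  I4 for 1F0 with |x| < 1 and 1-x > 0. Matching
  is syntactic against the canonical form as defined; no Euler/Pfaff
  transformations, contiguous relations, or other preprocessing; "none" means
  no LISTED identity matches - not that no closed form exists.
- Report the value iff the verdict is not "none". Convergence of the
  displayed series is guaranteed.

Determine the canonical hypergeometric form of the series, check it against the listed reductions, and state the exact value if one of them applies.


Reduced: x = -3/2, 2F2, upper = {2/5, 1}, lower = {2/3, 5/4}, C = -9/11. Verdict: none here - no I1-I6 shape fits x = -3/2 with lower {2/3, 5/4}.

Structural cue: t_0 = -9/11 here, and the running product (prefactor -9/11) telescopes to a rising factorial.
Step ratio: r(k) = (-3/2) * (k+2/5) (k+1) / [(k+2/3) (k+5/4) (k+1)] - poly over poly, x = (-3/2) from leading terms; C = -9/11 at k = 0.


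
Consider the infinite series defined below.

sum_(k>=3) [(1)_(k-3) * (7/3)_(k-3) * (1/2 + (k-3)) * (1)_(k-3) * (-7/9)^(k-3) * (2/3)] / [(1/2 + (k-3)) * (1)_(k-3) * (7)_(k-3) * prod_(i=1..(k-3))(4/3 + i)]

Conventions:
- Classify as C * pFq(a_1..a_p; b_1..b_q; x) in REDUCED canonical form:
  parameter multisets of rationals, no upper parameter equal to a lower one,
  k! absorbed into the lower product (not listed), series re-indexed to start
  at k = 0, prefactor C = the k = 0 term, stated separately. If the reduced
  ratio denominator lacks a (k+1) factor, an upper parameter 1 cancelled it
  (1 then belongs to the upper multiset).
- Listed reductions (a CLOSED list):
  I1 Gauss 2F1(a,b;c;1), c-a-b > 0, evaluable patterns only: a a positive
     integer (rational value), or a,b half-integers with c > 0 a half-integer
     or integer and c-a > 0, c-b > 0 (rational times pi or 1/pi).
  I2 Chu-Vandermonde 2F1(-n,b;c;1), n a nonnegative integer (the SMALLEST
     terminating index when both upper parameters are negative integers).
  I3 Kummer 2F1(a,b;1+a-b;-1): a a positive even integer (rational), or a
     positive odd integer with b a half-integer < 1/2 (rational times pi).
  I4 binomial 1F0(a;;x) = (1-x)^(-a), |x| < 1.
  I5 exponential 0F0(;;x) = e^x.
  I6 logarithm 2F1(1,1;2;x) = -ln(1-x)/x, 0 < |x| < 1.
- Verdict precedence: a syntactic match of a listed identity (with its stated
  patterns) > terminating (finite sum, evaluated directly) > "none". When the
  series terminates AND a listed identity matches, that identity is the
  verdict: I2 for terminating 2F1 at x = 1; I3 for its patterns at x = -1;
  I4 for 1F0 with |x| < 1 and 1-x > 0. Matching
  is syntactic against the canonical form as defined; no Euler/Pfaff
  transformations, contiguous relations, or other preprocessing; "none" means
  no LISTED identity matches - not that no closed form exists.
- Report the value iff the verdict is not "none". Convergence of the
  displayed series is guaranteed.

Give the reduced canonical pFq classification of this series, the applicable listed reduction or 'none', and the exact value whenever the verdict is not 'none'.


Prefactor 2/3, argument -7/9: 2F1 with upper {1, 1} over lower {7}. Verdict: none. Every listed pattern misses the 2F1 form at -7/9, upper {1, 1}.

The tell: t_0 being 2/3, the lower running product (C = 2/3, x = -7/9) is a rising factorial.
Consecutive-term ratio: r(k) = (-7/9) * (k+1) (k+1) / [(k+7) (k+1)] ; factor over Q: parameters, x = (-7/9), and C = 2/3.


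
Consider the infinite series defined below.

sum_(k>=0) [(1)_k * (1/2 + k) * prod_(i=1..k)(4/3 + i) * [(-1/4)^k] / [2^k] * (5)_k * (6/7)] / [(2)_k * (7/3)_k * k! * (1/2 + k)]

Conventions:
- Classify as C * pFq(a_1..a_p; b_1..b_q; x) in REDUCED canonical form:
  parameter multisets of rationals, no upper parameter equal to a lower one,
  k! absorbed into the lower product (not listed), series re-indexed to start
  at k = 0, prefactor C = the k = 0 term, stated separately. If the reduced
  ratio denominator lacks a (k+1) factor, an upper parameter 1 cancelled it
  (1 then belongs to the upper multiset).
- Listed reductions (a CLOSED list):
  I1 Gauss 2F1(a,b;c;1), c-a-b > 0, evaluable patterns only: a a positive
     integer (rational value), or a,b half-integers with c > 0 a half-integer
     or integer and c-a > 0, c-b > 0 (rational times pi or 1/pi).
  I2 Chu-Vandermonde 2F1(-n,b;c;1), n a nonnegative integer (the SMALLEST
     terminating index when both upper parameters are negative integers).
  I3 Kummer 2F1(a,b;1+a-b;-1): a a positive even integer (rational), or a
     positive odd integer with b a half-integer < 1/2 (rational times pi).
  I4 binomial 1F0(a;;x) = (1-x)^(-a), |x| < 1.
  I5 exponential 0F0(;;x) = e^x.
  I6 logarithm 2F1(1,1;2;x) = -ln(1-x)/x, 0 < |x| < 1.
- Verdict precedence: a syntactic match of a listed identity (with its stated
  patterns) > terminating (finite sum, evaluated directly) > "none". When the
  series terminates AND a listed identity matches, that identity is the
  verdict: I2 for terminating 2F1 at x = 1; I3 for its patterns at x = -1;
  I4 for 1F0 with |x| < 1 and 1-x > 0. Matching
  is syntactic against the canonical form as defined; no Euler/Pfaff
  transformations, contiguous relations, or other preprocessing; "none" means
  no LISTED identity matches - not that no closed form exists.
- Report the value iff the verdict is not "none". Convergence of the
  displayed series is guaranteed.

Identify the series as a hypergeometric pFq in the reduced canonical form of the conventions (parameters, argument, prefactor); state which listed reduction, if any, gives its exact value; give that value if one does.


With C = 6/7: the canonical form is 2F1(1, 5; 2; -1/8). Verdict: none here - no I1-I6 shape fits x = -1/8 with lower {2}.

First insight: x = (-1/8) and the factor k + 1/2 cancels (top and bottom), leaving prefactor 6/7.
Ratio: r(k) = (-1/8) * (k+1) (k+5) / [(k+2) (k+1)] - rational; roots negated = parameters, x = (-1/8), C = 6/7.


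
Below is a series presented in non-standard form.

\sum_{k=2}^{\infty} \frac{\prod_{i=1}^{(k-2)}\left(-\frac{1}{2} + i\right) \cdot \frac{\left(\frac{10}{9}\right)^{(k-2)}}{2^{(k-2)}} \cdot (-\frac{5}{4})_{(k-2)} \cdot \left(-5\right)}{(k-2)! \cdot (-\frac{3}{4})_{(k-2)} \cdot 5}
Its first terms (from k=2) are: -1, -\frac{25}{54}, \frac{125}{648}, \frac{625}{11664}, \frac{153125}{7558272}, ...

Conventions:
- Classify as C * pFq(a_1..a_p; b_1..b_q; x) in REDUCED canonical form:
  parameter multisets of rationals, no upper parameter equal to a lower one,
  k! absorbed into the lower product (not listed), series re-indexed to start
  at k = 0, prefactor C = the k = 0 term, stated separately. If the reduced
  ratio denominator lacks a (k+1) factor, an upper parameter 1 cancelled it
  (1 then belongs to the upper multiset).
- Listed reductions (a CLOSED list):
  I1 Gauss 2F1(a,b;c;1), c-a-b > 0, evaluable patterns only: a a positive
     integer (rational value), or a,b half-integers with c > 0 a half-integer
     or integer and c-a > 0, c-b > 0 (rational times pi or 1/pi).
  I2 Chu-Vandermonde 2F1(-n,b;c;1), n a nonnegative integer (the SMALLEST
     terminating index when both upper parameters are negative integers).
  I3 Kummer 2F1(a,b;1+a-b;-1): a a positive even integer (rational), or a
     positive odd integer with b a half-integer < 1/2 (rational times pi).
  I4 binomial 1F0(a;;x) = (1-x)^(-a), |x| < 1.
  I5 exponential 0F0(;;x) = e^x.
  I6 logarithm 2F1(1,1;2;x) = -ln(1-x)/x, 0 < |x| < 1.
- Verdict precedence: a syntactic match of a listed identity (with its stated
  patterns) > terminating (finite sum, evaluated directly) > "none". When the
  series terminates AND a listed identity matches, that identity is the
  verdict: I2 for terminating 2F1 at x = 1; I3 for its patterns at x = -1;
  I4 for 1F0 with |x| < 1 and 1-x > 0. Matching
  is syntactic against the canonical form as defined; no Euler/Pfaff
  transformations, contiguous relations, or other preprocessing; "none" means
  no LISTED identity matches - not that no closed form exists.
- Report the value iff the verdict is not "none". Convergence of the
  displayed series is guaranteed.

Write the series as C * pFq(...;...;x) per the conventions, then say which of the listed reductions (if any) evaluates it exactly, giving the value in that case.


Canonical form: C = -1 times 2F1 with upper {-\frac{5}{4}, \frac{1}{2}}, lower {-\frac{3}{4}}, x = \frac{5}{9}. Verdict: none (x = \frac{5}{9}): each listed identity misses the multisets {-\frac{5}{4}, \frac{1}{2}} ; {-\frac{3}{4}}.

The tell: t_0 being -1, the constant factors (prefactor -1) combine into one prefactor.
Ratio: r(k) = \frac{5}{9} * (k-\frac{5}{4}) (k+\frac{1}{2}) / [(k-\frac{3}{4}) (k+1)] - rational in k. x = \frac{5}{9}; t_0 = -1; negate the roots.


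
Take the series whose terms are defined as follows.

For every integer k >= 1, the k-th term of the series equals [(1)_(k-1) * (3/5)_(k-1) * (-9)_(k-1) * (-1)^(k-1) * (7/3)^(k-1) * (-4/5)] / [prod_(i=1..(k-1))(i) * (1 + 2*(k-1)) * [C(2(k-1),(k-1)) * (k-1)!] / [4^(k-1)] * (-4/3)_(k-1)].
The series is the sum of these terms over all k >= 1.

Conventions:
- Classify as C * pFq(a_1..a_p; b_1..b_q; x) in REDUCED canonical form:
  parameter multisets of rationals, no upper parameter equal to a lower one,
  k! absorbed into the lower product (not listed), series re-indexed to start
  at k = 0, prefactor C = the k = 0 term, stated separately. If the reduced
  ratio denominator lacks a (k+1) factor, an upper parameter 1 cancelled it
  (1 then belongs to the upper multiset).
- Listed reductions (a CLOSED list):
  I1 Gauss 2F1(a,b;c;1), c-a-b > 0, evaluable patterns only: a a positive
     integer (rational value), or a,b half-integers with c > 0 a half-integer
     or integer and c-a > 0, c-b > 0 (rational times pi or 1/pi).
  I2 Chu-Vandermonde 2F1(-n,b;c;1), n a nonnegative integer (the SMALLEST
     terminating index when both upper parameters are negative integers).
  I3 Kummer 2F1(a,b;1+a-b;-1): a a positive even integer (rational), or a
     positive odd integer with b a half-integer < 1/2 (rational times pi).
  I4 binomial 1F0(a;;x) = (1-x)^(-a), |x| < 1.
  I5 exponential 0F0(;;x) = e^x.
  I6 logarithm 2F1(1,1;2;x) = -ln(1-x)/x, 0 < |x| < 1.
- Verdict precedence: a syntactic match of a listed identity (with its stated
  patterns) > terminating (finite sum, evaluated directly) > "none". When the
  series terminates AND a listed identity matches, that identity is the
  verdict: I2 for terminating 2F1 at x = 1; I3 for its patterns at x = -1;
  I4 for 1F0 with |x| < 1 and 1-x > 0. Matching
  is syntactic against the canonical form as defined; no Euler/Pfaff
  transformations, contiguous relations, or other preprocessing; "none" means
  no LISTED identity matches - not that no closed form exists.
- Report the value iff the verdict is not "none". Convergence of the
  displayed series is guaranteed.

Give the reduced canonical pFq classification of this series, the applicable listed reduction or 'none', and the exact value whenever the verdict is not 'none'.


Prefactor -4/5, argument -7/3: 3F2 with upper {-9, 3/5, 1} over lower {-4/3, 3/2}. Verdict: terminating. With -9 upstairs the series is a 10-term polynomial sum; evaluated term by term. Sum: -31783536712912856398/42686767578125.

First insight: t_0 = -4/5 here, and the product of the first k integers (prefactor -4/5) is k!.
Adjacent-term ratio: r(k) = (-7/3) * (k-9) (k+3/5) (k+1) / [(k-4/3) (k+3/2) (k+1)] - poly over poly, x = (-7/3) from leading terms; C = -4/5 at k = 0.


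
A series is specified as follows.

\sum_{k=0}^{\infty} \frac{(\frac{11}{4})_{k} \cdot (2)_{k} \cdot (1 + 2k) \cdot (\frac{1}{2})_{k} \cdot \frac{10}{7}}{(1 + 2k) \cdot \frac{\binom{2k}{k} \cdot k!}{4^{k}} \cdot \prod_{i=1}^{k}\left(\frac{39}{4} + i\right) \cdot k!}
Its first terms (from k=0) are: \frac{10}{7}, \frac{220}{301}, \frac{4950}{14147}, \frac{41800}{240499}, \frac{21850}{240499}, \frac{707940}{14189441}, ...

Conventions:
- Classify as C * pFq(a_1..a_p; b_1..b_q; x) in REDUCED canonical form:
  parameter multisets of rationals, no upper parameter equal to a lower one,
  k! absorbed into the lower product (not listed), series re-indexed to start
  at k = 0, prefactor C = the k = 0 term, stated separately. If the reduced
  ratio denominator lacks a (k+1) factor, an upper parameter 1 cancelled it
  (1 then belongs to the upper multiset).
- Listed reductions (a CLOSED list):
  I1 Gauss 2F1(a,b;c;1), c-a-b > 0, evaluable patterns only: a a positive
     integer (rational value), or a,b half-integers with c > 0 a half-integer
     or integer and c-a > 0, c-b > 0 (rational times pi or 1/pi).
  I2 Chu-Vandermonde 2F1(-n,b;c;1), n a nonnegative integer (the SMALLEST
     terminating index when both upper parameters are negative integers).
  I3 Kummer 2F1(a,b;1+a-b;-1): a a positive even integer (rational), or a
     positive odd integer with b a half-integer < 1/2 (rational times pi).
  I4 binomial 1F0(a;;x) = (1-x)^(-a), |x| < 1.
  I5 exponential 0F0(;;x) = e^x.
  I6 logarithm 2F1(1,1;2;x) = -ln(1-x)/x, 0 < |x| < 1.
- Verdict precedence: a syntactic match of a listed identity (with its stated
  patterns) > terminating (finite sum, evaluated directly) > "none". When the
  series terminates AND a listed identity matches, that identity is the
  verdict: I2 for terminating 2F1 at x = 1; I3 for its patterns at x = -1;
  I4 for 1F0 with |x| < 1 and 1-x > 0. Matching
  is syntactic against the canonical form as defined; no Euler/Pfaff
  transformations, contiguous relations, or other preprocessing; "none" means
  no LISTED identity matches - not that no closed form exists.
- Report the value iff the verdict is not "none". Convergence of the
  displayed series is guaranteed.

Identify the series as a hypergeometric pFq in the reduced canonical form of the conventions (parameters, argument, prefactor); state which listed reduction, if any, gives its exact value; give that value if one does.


At argument 1: a 2F1 with upper {2, \frac{11}{4}}, lower {\frac{43}{4}}, scaled by C = \frac{10}{7}. Verdict (x = 1): Gauss's theorem (I1) applies (x = 1: the Gamma ratio telescopes since c-a-b = 6 > 0 and a = 2 in Z>0). Exact value: \frac{325}{112}.

First insight: with t_0 = \frac{10}{7}, the (2k+1) factor (C = 10/7) shifts (1/2)_k to (3/2)_k.
Adjacent-term ratio: r(k) = 1 * (k+2) (k+\frac{11}{4}) / [(k+\frac{43}{4}) (k+1)] - rational; roots negated = parameters, x = 1, C = \frac{10}{7}.
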